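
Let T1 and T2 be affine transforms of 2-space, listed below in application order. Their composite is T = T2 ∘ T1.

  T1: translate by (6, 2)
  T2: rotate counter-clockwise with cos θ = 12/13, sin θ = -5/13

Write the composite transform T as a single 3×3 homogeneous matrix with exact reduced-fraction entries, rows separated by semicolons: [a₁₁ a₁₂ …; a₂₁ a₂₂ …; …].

T1 = [1 0 6; 0 1 2; 0 0 1]
T2·T1 = [12/13 5/13 82/13; -5/13 12/13 -6/13; 0 0 1]

T = [12/13 5/13 82/13; -5/13 12/13 -6/13; 0 0 1]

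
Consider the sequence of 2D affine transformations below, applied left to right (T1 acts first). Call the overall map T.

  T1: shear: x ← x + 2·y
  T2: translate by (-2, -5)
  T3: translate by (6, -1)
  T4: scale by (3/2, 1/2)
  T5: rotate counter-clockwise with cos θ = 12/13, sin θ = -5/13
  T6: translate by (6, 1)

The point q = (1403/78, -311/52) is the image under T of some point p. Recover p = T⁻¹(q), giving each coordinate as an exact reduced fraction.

T1 = [1 2 0; 0 1 0; 0 0 1]
T2·T1 = [1 2 -2; 0 1 -5; 0 0 1]
T3·…·T1 = [1 2 4; 0 1 -6; 0 0 1]
T4·…·T1 = [3/2 3 6; 0 1/2 -3; 0 0 1]
T5·…·T1 = [18/13 77/26 57/13; -15/26 -9/13 -66/13; 0 0 1]
T6·…·T1 = [18/13 77/26 135/13; -15/26 -9/13 -53/13; 0 0 1]
det M = 3/4; M⁻¹ = [-12/13 -154/39 -254/39; 10/13 24/13 -6/13; 0 0 1]
M⁻¹ · (1403/78, -311/52)ᵀ = (1/2, 7/3)ᵀ

p = (1/2, 7/3)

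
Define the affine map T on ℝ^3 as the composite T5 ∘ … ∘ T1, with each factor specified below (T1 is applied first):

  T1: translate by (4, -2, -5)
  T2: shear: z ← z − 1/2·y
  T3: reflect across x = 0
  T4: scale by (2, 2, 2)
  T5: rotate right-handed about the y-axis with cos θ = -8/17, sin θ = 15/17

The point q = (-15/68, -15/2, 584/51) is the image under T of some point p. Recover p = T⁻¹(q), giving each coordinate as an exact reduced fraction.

T1 = [1 0 0 4; 0 1 0 -2; 0 0 1 -5; 0 0 0 1]
T2·T1 = [1 0 0 4; 0 1 0 -2; 0 -1/2 1 -4; 0 0 0 1]
T3·…·T1 = [-1 0 0 -4; 0 1 0 -2; 0 -1/2 1 -4; 0 0 0 1]
T4·…·T1 = [-2 0 0 -8; 0 2 0 -4; 0 -1 2 -8; 0 0 0 1]
T5·…·T1 = [16/17 -15/17 30/17 -56/17; 0 2 0 -4; 30/17 8/17 -16/17 184/17; 0 0 0 1]
det M = -8; M⁻¹ = [4/17 0 15/34 -4; 0 1/2 0 2; 15/34 1/4 -4/17 5; 0 0 0 1]
M⁻¹ · (-15/68, -15/2, 584/51)ᵀ = (1, -7/4, 1/3)ᵀ

p = (1, -7/4, 1/3)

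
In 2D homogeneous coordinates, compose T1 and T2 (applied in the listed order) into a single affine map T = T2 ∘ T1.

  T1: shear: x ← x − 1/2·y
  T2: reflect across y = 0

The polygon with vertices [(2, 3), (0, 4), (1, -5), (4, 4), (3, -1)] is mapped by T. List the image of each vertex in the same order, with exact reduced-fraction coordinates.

T1 shear: x ← x − 1/2·y: (2, 3) → (1/2, 3); (0, 4) → (-2, 4); (1, -5) → (7/2, -5); (4, 4) → (2, 4); (3, -1) → (7/2, -1)
T2 reflect across y = 0: (1/2, 3) → (1/2, -3); (-2, 4) → (-2, -4); (7/2, -5) → (7/2, 5); (2, 4) → (2, -4); (7/2, -1) → (7/2, 1)

image vertices: (1/2, -3), (-2, -4), (7/2, 5), (2, -4), (7/2, 1)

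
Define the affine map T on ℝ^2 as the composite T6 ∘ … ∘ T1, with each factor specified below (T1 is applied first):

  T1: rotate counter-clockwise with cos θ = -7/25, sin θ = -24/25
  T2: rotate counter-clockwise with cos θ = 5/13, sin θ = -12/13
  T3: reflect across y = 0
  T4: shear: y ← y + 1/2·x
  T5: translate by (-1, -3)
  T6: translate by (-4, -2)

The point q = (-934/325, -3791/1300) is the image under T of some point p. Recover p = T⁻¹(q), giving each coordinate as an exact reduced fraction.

T1 = [-7/25 24/25 0; -24/25 -7/25 0; 0 0 1]
T2·T1 = [-323/325 36/325 0; -36/325 -323/325 0; 0 0 1]
T3·…·T1 = [-323/325 36/325 0; 36/325 323/325 0; 0 0 1]
T4·…·T1 = [-323/325 36/325 0; -251/650 341/325 0; 0 0 1]
T5·…·T1 = [-323/325 36/325 -1; -251/650 341/325 -3; 0 0 1]
T6·…·T1 = [-323/325 36/325 -5; -251/650 341/325 -5; 0 0 1]
det M = -1; M⁻¹ = [-341/325 36/325 -61/13; -251/650 323/325 79/26; 0 0 1]
M⁻¹ · (-934/325, -3791/1300)ᵀ = (-2, 5/4)ᵀ

p = (-2, 5/4)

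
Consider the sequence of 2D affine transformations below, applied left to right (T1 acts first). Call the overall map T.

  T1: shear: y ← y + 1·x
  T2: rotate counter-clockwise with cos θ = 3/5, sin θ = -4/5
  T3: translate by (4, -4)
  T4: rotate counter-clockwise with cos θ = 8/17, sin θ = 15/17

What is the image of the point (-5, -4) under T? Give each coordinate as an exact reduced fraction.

T1 shear: y ← y + 1·x: (-5, -4) → (-5, -9)
T2 rotate counter-clockwise with cos θ = 3/5, sin θ = -4/5: (-5, -9) → (-51/5, -7/5)
T3 translate by (4, -4): (-51/5, -7/5) → (-31/5, -27/5)
T4 rotate counter-clockwise with cos θ = 8/17, sin θ = 15/17: (-31/5, -27/5) → (157/85, -681/85)

T(p) = (157/85, -681/85)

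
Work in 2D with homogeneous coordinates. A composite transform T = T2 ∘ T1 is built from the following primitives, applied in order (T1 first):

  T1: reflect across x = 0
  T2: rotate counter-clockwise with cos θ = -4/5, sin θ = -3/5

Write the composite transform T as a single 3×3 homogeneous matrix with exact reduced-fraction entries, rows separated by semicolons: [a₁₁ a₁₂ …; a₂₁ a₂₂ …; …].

T = [4/5 3/5 0; 3/5 -4/5 0; 0 0 1]

T1 = [-1 0 0; 0 1 0; 0 0 1]
T2·T1 = [4/5 3/5 0; 3/5 -4/5 0; 0 0 1]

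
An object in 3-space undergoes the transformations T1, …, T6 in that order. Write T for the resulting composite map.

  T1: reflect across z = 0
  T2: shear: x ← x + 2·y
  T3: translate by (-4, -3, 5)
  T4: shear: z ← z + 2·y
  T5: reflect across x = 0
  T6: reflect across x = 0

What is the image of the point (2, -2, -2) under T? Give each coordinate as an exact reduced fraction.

T1 reflect across z = 0: (2, -2, -2) → (2, -2, 2)
T2 shear: x ← x + 2·y: (2, -2, 2) → (-2, -2, 2)
T3 translate by (-4, -3, 5): (-2, -2, 2) → (-6, -5, 7)
T4 shear: z ← z + 2·y: (-6, -5, 7) → (-6, -5, -3)
T5 reflect across x = 0: (-6, -5, -3) → (6, -5, -3)
T6 reflect across x = 0: (6, -5, -3) → (-6, -5, -3)

T(p) = (-6, -5, -3)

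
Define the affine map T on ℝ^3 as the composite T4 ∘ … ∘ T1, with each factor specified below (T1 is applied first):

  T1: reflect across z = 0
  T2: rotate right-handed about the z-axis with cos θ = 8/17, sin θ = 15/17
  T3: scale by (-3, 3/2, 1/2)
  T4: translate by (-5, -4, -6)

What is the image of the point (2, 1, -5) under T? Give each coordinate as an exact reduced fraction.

T(p) = (-88/17, -11/17, -7/2)

T1 reflect across z = 0: (2, 1, -5) → (2, 1, 5)
T2 rotate right-handed about the z-axis with cos θ = 8/17, sin θ = 15/17: (2, 1, 5) → (1/17, 38/17, 5)
T3 scale by (-3, 3/2, 1/2): (1/17, 38/17, 5) → (-3/17, 57/17, 5/2)
T4 translate by (-5, -4, -6): (-3/17, 57/17, 5/2) → (-88/17, -11/17, -7/2)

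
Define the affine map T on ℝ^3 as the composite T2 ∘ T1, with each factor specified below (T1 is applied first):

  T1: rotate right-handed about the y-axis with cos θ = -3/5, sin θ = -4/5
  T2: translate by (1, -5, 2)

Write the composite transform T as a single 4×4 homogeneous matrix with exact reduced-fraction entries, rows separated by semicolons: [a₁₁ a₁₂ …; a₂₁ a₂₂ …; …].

T = [-3/5 0 -4/5 1; 0 1 0 -5; 4/5 0 -3/5 2; 0 0 0 1]

T1 = [-3/5 0 -4/5 0; 0 1 0 0; 4/5 0 -3/5 0; 0 0 0 1]
T2·T1 = [-3/5 0 -4/5 1; 0 1 0 -5; 4/5 0 -3/5 2; 0 0 0 1]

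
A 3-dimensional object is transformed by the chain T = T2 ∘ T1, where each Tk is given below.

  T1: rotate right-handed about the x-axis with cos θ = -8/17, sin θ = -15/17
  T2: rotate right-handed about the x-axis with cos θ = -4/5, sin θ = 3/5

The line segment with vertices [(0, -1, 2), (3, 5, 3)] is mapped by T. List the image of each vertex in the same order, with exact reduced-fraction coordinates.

image vertices: (0, -149/85, 118/85), (3, 277/85, 411/85)

T1 rotate right-handed about the x-axis with cos θ = -8/17, sin θ = -15/17: (0, -1, 2) → (0, 38/17, -1/17); (3, 5, 3) → (3, 5/17, -99/17)
T2 rotate right-handed about the x-axis with cos θ = -4/5, sin θ = 3/5: (0, 38/17, -1/17) → (0, -149/85, 118/85); (3, 5/17, -99/17) → (3, 277/85, 411/85)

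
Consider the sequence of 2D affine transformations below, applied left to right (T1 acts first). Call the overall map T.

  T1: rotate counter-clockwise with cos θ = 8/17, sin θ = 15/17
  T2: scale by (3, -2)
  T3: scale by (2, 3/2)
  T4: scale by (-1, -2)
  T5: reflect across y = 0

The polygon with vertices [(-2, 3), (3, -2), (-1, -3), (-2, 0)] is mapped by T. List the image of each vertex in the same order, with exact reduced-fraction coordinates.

image vertices: (366/17, 36/17), (-324/17, -174/17), (-222/17, 234/17), (96/17, 180/17)

T1 rotate counter-clockwise with cos θ = 8/17, sin θ = 15/17: (-2, 3) → (-61/17, -6/17); (3, -2) → (54/17, 29/17); (-1, -3) → (37/17, -39/17); (-2, 0) → (-16/17, -30/17)
T2 scale by (3, -2): (-61/17, -6/17) → (-183/17, 12/17); (54/17, 29/17) → (162/17, -58/17); (37/17, -39/17) → (111/17, 78/17); (-16/17, -30/17) → (-48/17, 60/17)
T3 scale by (2, 3/2): (-183/17, 12/17) → (-366/17, 18/17); (162/17, -58/17) → (324/17, -87/17); (111/17, 78/17) → (222/17, 117/17); (-48/17, 60/17) → (-96/17, 90/17)
T4 scale by (-1, -2): (-366/17, 18/17) → (366/17, -36/17); (324/17, -87/17) → (-324/17, 174/17); (222/17, 117/17) → (-222/17, -234/17); (-96/17, 90/17) → (96/17, -180/17)
T5 reflect across y = 0: (366/17, -36/17) → (366/17, 36/17); (-324/17, 174/17) → (-324/17, -174/17); (-222/17, -234/17) → (-222/17, 234/17); (96/17, -180/17) → (96/17, 180/17)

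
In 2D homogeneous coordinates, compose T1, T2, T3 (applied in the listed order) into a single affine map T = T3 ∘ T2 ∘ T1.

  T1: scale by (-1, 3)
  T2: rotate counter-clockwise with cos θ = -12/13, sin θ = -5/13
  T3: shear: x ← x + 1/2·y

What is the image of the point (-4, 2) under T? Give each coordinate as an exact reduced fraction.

T1 scale by (-1, 3): (-4, 2) → (4, 6)
T2 rotate counter-clockwise with cos θ = -12/13, sin θ = -5/13: (4, 6) → (-18/13, -92/13)
T3 shear: x ← x + 1/2·y: (-18/13, -92/13) → (-64/13, -92/13)

T(p) = (-64/13, -92/13)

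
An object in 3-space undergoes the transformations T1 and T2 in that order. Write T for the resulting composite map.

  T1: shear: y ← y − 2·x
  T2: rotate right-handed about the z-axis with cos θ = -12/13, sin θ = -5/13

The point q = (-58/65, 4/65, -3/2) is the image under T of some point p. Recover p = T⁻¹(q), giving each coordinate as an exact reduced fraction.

p = (4/5, 6/5, -3/2)

T1 = [1 0 0 0; -2 1 0 0; 0 0 1 0; 0 0 0 1]
T2·T1 = [-22/13 5/13 0 0; 19/13 -12/13 0 0; 0 0 1 0; 0 0 0 1]
det M = 1; M⁻¹ = [-12/13 -5/13 0 0; -19/13 -22/13 0 0; 0 0 1 0; 0 0 0 1]
M⁻¹ · (-58/65, 4/65, -3/2)ᵀ = (4/5, 6/5, -3/2)ᵀ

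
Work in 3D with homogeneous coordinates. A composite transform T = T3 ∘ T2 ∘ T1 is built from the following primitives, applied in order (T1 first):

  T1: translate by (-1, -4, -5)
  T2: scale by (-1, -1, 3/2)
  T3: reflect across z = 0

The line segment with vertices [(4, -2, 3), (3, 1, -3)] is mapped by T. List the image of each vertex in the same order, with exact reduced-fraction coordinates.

T1 translate by (-1, -4, -5): (4, -2, 3) → (3, -6, -2); (3, 1, -3) → (2, -3, -8)
T2 scale by (-1, -1, 3/2): (3, -6, -2) → (-3, 6, -3); (2, -3, -8) → (-2, 3, -12)
T3 reflect across z = 0: (-3, 6, -3) → (-3, 6, 3); (-2, 3, -12) → (-2, 3, 12)

image vertices: (-3, 6, 3), (-2, 3, 12)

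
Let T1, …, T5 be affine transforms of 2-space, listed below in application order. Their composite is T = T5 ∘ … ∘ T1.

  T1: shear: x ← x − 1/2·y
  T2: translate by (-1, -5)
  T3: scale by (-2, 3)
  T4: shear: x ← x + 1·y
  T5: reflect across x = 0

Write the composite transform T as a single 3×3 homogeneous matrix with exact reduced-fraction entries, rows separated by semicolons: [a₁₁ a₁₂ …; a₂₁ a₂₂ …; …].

T1 = [1 -1/2 0; 0 1 0; 0 0 1]
T2·T1 = [1 -1/2 -1; 0 1 -5; 0 0 1]
T3·…·T1 = [-2 1 2; 0 3 -15; 0 0 1]
T4·…·T1 = [-2 4 -13; 0 3 -15; 0 0 1]
T5·…·T1 = [2 -4 13; 0 3 -15; 0 0 1]

T = [2 -4 13; 0 3 -15; 0 0 1]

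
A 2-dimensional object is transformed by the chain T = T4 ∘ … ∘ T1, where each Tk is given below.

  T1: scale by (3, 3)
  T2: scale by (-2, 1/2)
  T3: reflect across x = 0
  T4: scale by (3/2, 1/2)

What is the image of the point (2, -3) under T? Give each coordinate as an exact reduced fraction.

T(p) = (18, -9/4)

T1 scale by (3, 3): (2, -3) → (6, -9)
T2 scale by (-2, 1/2): (6, -9) → (-12, -9/2)
T3 reflect across x = 0: (-12, -9/2) → (12, -9/2)
T4 scale by (3/2, 1/2): (12, -9/2) → (18, -9/4)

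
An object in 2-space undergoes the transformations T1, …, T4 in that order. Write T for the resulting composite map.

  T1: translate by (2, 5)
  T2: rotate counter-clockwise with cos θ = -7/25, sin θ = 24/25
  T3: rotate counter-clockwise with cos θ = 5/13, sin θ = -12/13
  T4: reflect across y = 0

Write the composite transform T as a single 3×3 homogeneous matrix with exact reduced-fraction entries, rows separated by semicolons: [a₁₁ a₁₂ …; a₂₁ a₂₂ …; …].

T1 = [1 0 2; 0 1 5; 0 0 1]
T2·T1 = [-7/25 -24/25 -134/25; 24/25 -7/25 13/25; 0 0 1]
T3·…·T1 = [253/325 -204/325 -514/325; 204/325 253/325 1673/325; 0 0 1]
T4·…·T1 = [253/325 -204/325 -514/325; -204/325 -253/325 -1673/325; 0 0 1]

T = [253/325 -204/325 -514/325; -204/325 -253/325 -1673/325; 0 0 1]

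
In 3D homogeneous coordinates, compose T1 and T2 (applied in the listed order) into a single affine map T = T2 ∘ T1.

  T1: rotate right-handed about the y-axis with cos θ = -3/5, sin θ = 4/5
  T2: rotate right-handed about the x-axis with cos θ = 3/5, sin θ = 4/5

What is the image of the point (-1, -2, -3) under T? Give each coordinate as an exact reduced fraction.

T(p) = (-9/5, -82/25, -1/25)

T1 rotate right-handed about the y-axis with cos θ = -3/5, sin θ = 4/5: (-1, -2, -3) → (-9/5, -2, 13/5)
T2 rotate right-handed about the x-axis with cos θ = 3/5, sin θ = 4/5: (-9/5, -2, 13/5) → (-9/5, -82/25, -1/25)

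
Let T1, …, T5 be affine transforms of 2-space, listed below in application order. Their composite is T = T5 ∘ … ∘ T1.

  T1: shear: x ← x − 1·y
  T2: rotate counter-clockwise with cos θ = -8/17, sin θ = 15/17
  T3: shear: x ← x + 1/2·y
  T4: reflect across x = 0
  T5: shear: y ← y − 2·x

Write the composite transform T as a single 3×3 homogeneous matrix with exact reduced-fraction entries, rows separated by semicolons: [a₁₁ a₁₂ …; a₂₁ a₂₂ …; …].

T1 = [1 -1 0; 0 1 0; 0 0 1]
T2·T1 = [-8/17 -7/17 0; 15/17 -23/17 0; 0 0 1]
T3·…·T1 = [-1/34 -37/34 0; 15/17 -23/17 0; 0 0 1]
T4·…·T1 = [1/34 37/34 0; 15/17 -23/17 0; 0 0 1]
T5·…·T1 = [1/34 37/34 0; 14/17 -60/17 0; 0 0 1]

T = [1/34 37/34 0; 14/17 -60/17 0; 0 0 1]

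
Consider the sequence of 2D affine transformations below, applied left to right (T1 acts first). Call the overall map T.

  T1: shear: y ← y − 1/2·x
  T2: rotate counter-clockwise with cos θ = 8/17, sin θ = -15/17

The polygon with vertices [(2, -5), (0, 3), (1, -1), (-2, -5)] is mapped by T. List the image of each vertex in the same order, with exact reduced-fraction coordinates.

T1 shear: y ← y − 1/2·x: (2, -5) → (2, -6); (0, 3) → (0, 3); (1, -1) → (1, -3/2); (-2, -5) → (-2, -4)
T2 rotate counter-clockwise with cos θ = 8/17, sin θ = -15/17: (2, -6) → (-74/17, -78/17); (0, 3) → (45/17, 24/17); (1, -3/2) → (-29/34, -27/17); (-2, -4) → (-76/17, -2/17)

image vertices: (-74/17, -78/17), (45/17, 24/17), (-29/34, -27/17), (-76/17, -2/17)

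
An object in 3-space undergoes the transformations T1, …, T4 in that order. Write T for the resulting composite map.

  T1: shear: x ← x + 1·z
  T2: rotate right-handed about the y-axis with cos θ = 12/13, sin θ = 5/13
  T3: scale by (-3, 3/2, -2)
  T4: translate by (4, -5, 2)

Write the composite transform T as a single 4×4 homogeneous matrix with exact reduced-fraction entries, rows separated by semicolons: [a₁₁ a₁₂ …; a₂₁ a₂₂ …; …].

T1 = [1 0 1 0; 0 1 0 0; 0 0 1 0; 0 0 0 1]
T2·T1 = [12/13 0 17/13 0; 0 1 0 0; -5/13 0 7/13 0; 0 0 0 1]
T3·…·T1 = [-36/13 0 -51/13 0; 0 3/2 0 0; 10/13 0 -14/13 0; 0 0 0 1]
T4·…·T1 = [-36/13 0 -51/13 4; 0 3/2 0 -5; 10/13 0 -14/13 2; 0 0 0 1]

T = [-36/13 0 -51/13 4; 0 3/2 0 -5; 10/13 0 -14/13 2; 0 0 0 1]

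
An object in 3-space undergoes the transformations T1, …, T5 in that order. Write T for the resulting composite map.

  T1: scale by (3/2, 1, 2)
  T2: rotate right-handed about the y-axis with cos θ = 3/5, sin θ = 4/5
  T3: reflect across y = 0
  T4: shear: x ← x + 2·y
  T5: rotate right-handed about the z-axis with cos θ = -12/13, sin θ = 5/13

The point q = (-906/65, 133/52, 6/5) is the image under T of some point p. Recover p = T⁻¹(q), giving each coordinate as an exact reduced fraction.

p = (5/2, -3, 7/2)

T1 = [3/2 0 0 0; 0 1 0 0; 0 0 2 0; 0 0 0 1]
T2·T1 = [9/10 0 8/5 0; 0 1 0 0; -6/5 0 6/5 0; 0 0 0 1]
T3·…·T1 = [9/10 0 8/5 0; 0 -1 0 0; -6/5 0 6/5 0; 0 0 0 1]
T4·…·T1 = [9/10 -2 8/5 0; 0 -1 0 0; -6/5 0 6/5 0; 0 0 0 1]
T5·…·T1 = [-54/65 29/13 -96/65 0; 9/26 2/13 8/13 0; -6/5 0 6/5 0; 0 0 0 1]
det M = -3; M⁻¹ = [-4/65 58/65 -8/15 0; 5/13 12/13 0 0; -4/65 58/65 3/10 0; 0 0 0 1]
M⁻¹ · (-906/65, 133/52, 6/5)ᵀ = (5/2, -3, 7/2)ᵀ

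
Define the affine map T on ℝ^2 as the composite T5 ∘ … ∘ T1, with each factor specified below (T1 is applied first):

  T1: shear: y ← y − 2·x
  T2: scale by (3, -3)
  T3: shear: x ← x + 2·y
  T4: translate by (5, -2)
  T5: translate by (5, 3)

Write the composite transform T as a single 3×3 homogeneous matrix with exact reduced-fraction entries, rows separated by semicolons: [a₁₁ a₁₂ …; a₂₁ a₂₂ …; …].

T1 = [1 0 0; -2 1 0; 0 0 1]
T2·T1 = [3 0 0; 6 -3 0; 0 0 1]
T3·…·T1 = [15 -6 0; 6 -3 0; 0 0 1]
T4·…·T1 = [15 -6 5; 6 -3 -2; 0 0 1]
T5·…·T1 = [15 -6 10; 6 -3 1; 0 0 1]

T = [15 -6 10; 6 -3 1; 0 0 1]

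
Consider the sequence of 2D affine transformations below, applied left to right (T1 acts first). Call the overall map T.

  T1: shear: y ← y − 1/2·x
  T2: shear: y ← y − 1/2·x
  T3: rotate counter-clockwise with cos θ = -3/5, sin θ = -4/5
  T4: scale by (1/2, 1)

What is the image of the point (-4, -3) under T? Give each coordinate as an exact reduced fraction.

T1 shear: y ← y − 1/2·x: (-4, -3) → (-4, -1)
T2 shear: y ← y − 1/2·x: (-4, -1) → (-4, 1)
T3 rotate counter-clockwise with cos θ = -3/5, sin θ = -4/5: (-4, 1) → (16/5, 13/5)
T4 scale by (1/2, 1): (16/5, 13/5) → (8/5, 13/5)

T(p) = (8/5, 13/5)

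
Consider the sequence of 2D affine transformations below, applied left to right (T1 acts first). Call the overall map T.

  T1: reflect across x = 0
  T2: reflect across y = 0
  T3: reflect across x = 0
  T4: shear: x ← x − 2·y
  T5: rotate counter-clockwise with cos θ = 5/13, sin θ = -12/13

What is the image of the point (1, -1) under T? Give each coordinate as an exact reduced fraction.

T(p) = (7/13, 17/13)

T1 reflect across x = 0: (1, -1) → (-1, -1)
T2 reflect across y = 0: (-1, -1) → (-1, 1)
T3 reflect across x = 0: (-1, 1) → (1, 1)
T4 shear: x ← x − 2·y: (1, 1) → (-1, 1)
T5 rotate counter-clockwise with cos θ = 5/13, sin θ = -12/13: (-1, 1) → (7/13, 17/13)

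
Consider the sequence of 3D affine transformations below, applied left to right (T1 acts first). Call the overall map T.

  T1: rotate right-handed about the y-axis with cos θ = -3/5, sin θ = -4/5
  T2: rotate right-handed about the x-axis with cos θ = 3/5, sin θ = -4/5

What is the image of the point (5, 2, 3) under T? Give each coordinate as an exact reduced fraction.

T1 rotate right-handed about the y-axis with cos θ = -3/5, sin θ = -4/5: (5, 2, 3) → (-27/5, 2, 11/5)
T2 rotate right-handed about the x-axis with cos θ = 3/5, sin θ = -4/5: (-27/5, 2, 11/5) → (-27/5, 74/25, -7/25)

T(p) = (-27/5, 74/25, -7/25)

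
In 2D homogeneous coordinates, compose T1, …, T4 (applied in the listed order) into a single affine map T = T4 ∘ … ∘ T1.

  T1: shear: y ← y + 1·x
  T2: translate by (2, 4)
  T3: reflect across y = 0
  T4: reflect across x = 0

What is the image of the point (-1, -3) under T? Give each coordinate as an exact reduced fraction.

T1 shear: y ← y + 1·x: (-1, -3) → (-1, -4)
T2 translate by (2, 4): (-1, -4) → (1, 0)
T3 reflect across y = 0: (1, 0) → (1, 0)
T4 reflect across x = 0: (1, 0) → (-1, 0)

T(p) = (-1, 0)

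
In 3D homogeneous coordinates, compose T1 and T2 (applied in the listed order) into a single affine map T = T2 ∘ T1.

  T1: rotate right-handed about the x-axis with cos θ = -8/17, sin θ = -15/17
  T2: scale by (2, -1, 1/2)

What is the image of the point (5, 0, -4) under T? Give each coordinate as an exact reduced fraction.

T1 rotate right-handed about the x-axis with cos θ = -8/17, sin θ = -15/17: (5, 0, -4) → (5, -60/17, 32/17)
T2 scale by (2, -1, 1/2): (5, -60/17, 32/17) → (10, 60/17, 16/17)

T(p) = (10, 60/17, 16/17)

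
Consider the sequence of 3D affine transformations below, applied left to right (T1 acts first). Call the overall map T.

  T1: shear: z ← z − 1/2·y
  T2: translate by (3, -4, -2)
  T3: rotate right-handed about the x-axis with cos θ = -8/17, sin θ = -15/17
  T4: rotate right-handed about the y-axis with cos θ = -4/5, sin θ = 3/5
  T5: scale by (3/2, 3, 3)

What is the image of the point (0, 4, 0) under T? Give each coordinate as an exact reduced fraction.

T1 shear: z ← z − 1/2·y: (0, 4, 0) → (0, 4, -2)
T2 translate by (3, -4, -2): (0, 4, -2) → (3, 0, -4)
T3 rotate right-handed about the x-axis with cos θ = -8/17, sin θ = -15/17: (3, 0, -4) → (3, -60/17, 32/17)
T4 rotate right-handed about the y-axis with cos θ = -4/5, sin θ = 3/5: (3, -60/17, 32/17) → (-108/85, -60/17, -281/85)
T5 scale by (3/2, 3, 3): (-108/85, -60/17, -281/85) → (-162/85, -180/17, -843/85)

T(p) = (-162/85, -180/17, -843/85)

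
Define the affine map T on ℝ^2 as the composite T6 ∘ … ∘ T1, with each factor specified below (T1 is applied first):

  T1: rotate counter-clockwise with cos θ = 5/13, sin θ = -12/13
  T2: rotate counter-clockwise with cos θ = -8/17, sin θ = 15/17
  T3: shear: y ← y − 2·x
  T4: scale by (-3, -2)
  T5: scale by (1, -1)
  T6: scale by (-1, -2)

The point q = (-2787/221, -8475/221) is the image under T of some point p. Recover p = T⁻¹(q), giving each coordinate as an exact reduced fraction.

p = (-7/4, 4)

T1 = [5/13 12/13 0; -12/13 5/13 0; 0 0 1]
T2·T1 = [140/221 -171/221 0; 171/221 140/221 0; 0 0 1]
T3·…·T1 = [140/221 -171/221 0; -109/221 482/221 0; 0 0 1]
T4·…·T1 = [-420/221 513/221 0; 218/221 -964/221 0; 0 0 1]
T5·…·T1 = [-420/221 513/221 0; -218/221 964/221 0; 0 0 1]
T6·…·T1 = [420/221 -513/221 0; 436/221 -1928/221 0; 0 0 1]
det M = -12; M⁻¹ = [482/663 -171/884 0; 109/663 -35/221 0; 0 0 1]
M⁻¹ · (-2787/221, -8475/221)ᵀ = (-7/4, 4)ᵀ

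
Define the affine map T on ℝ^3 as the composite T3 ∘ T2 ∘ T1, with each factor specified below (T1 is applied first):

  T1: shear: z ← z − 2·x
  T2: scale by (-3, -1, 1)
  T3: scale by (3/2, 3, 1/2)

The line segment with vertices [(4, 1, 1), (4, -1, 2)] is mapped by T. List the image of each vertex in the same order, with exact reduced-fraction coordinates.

T1 shear: z ← z − 2·x: (4, 1, 1) → (4, 1, -7); (4, -1, 2) → (4, -1, -6)
T2 scale by (-3, -1, 1): (4, 1, -7) → (-12, -1, -7); (4, -1, -6) → (-12, 1, -6)
T3 scale by (3/2, 3, 1/2): (-12, -1, -7) → (-18, -3, -7/2); (-12, 1, -6) → (-18, 3, -3)

image vertices: (-18, -3, -7/2), (-18, 3, -3)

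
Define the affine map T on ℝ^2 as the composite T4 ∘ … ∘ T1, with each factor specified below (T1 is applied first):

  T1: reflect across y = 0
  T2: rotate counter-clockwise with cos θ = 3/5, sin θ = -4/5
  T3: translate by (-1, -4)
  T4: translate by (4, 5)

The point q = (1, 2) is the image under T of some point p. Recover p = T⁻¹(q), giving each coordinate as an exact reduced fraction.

p = (-2, 1)

T1 = [1 0 0; 0 -1 0; 0 0 1]
T2·T1 = [3/5 -4/5 0; -4/5 -3/5 0; 0 0 1]
T3·…·T1 = [3/5 -4/5 -1; -4/5 -3/5 -4; 0 0 1]
T4·…·T1 = [3/5 -4/5 3; -4/5 -3/5 1; 0 0 1]
det M = -1; M⁻¹ = [3/5 -4/5 -1; -4/5 -3/5 3; 0 0 1]
M⁻¹ · (1, 2)ᵀ = (-2, 1)ᵀ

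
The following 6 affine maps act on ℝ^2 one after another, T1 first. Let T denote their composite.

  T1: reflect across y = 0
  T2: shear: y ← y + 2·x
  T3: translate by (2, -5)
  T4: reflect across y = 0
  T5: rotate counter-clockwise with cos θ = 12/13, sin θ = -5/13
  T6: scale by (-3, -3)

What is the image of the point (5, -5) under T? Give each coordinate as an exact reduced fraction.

T1 reflect across y = 0: (5, -5) → (5, 5)
T2 shear: y ← y + 2·x: (5, 5) → (5, 15)
T3 translate by (2, -5): (5, 15) → (7, 10)
T4 reflect across y = 0: (7, 10) → (7, -10)
T5 rotate counter-clockwise with cos θ = 12/13, sin θ = -5/13: (7, -10) → (34/13, -155/13)
T6 scale by (-3, -3): (34/13, -155/13) → (-102/13, 465/13)

T(p) = (-102/13, 465/13)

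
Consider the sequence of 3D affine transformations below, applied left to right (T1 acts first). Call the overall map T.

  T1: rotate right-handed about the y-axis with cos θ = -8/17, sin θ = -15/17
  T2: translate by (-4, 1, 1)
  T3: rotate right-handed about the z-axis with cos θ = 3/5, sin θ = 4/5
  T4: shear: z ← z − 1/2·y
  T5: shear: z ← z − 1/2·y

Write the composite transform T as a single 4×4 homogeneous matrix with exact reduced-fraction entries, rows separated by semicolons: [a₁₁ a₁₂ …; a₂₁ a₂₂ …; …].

T1 = [-8/17 0 -15/17 0; 0 1 0 0; 15/17 0 -8/17 0; 0 0 0 1]
T2·T1 = [-8/17 0 -15/17 -4; 0 1 0 1; 15/17 0 -8/17 1; 0 0 0 1]
T3·…·T1 = [-24/85 -4/5 -9/17 -16/5; -32/85 3/5 -12/17 -13/5; 15/17 0 -8/17 1; 0 0 0 1]
T4·…·T1 = [-24/85 -4/5 -9/17 -16/5; -32/85 3/5 -12/17 -13/5; 91/85 -3/10 -2/17 23/10; 0 0 0 1]
T5·…·T1 = [-24/85 -4/5 -9/17 -16/5; -32/85 3/5 -12/17 -13/5; 107/85 -3/5 4/17 18/5; 0 0 0 1]

T = [-24/85 -4/5 -9/17 -16/5; -32/85 3/5 -12/17 -13/5; 107/85 -3/5 4/17 18/5; 0 0 0 1]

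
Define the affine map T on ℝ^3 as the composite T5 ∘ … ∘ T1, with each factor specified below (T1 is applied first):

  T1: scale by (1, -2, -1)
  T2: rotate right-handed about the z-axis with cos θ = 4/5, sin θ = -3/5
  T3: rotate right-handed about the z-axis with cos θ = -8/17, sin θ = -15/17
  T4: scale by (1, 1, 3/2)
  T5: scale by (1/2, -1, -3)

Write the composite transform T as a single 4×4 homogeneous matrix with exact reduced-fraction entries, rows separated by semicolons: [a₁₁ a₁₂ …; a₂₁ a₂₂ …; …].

T1 = [1 0 0 0; 0 -2 0 0; 0 0 -1 0; 0 0 0 1]
T2·T1 = [4/5 -6/5 0 0; -3/5 -8/5 0 0; 0 0 -1 0; 0 0 0 1]
T3·…·T1 = [-77/85 -72/85 0 0; -36/85 154/85 0 0; 0 0 -1 0; 0 0 0 1]
T4·…·T1 = [-77/85 -72/85 0 0; -36/85 154/85 0 0; 0 0 -3/2 0; 0 0 0 1]
T5·…·T1 = [-77/170 -36/85 0 0; 36/85 -154/85 0 0; 0 0 9/2 0; 0 0 0 1]

T = [-77/170 -36/85 0 0; 36/85 -154/85 0 0; 0 0 9/2 0; 0 0 0 1]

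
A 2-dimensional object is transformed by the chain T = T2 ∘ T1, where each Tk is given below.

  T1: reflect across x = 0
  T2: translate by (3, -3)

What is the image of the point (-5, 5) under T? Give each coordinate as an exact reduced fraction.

T(p) = (8, 2)

T1 reflect across x = 0: (-5, 5) → (5, 5)
T2 translate by (3, -3): (5, 5) → (8, 2)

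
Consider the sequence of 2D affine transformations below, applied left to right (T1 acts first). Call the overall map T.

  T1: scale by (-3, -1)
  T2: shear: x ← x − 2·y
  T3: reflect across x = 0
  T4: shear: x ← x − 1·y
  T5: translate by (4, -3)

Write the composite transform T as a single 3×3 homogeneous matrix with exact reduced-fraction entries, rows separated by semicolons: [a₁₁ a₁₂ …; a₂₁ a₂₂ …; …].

T1 = [-3 0 0; 0 -1 0; 0 0 1]
T2·T1 = [-3 2 0; 0 -1 0; 0 0 1]
T3·…·T1 = [3 -2 0; 0 -1 0; 0 0 1]
T4·…·T1 = [3 -1 0; 0 -1 0; 0 0 1]
T5·…·T1 = [3 -1 4; 0 -1 -3; 0 0 1]

T = [3 -1 4; 0 -1 -3; 0 0 1]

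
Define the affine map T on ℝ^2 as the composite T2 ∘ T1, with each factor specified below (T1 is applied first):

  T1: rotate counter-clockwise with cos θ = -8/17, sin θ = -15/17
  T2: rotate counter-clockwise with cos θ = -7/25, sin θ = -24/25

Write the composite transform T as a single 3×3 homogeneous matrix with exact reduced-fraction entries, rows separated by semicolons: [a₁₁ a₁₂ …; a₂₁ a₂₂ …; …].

T1 = [-8/17 15/17 0; -15/17 -8/17 0; 0 0 1]
T2·T1 = [-304/425 -297/425 0; 297/425 -304/425 0; 0 0 1]

T = [-304/425 -297/425 0; 297/425 -304/425 0; 0 0 1]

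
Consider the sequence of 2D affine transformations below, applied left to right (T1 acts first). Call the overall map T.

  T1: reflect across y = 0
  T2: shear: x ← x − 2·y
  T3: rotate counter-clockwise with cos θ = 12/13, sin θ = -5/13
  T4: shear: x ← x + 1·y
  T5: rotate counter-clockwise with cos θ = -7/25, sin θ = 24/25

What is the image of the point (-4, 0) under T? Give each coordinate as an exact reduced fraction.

T(p) = (-284/325, -812/325)

T1 reflect across y = 0: (-4, 0) → (-4, 0)
T2 shear: x ← x − 2·y: (-4, 0) → (-4, 0)
T3 rotate counter-clockwise with cos θ = 12/13, sin θ = -5/13: (-4, 0) → (-48/13, 20/13)
T4 shear: x ← x + 1·y: (-48/13, 20/13) → (-28/13, 20/13)
T5 rotate counter-clockwise with cos θ = -7/25, sin θ = 24/25: (-28/13, 20/13) → (-284/325, -812/325)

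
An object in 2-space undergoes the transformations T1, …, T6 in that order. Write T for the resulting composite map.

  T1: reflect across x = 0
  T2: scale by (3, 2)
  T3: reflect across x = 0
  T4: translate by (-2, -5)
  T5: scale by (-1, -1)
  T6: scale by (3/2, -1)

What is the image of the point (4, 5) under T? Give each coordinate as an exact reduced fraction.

T(p) = (-15, 5)

T1 reflect across x = 0: (4, 5) → (-4, 5)
T2 scale by (3, 2): (-4, 5) → (-12, 10)
T3 reflect across x = 0: (-12, 10) → (12, 10)
T4 translate by (-2, -5): (12, 10) → (10, 5)
T5 scale by (-1, -1): (10, 5) → (-10, -5)
T6 scale by (3/2, -1): (-10, -5) → (-15, 5)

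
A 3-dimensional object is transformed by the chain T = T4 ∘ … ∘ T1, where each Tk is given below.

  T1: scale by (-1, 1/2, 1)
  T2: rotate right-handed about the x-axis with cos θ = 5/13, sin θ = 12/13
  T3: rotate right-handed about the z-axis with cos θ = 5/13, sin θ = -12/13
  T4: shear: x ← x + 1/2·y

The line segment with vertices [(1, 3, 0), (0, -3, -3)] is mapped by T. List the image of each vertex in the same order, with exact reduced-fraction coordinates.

T1 scale by (-1, 1/2, 1): (1, 3, 0) → (-1, 3/2, 0); (0, -3, -3) → (0, -3/2, -3)
T2 rotate right-handed about the x-axis with cos θ = 5/13, sin θ = 12/13: (-1, 3/2, 0) → (-1, 15/26, 18/13); (0, -3/2, -3) → (0, 57/26, -33/13)
T3 rotate right-handed about the z-axis with cos θ = 5/13, sin θ = -12/13: (-1, 15/26, 18/13) → (25/169, 387/338, 18/13); (0, 57/26, -33/13) → (342/169, 285/338, -33/13)
T4 shear: x ← x + 1/2·y: (25/169, 387/338, 18/13) → (487/676, 387/338, 18/13); (342/169, 285/338, -33/13) → (1653/676, 285/338, -33/13)

image vertices: (487/676, 387/338, 18/13), (1653/676, 285/338, -33/13)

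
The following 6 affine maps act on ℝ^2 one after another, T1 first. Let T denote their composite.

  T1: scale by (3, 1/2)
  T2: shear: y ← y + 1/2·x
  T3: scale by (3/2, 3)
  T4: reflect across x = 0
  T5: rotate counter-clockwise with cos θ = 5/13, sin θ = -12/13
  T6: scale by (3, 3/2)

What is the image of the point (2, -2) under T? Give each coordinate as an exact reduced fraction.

T1 scale by (3, 1/2): (2, -2) → (6, -1)
T2 shear: y ← y + 1/2·x: (6, -1) → (6, 2)
T3 scale by (3/2, 3): (6, 2) → (9, 6)
T4 reflect across x = 0: (9, 6) → (-9, 6)
T5 rotate counter-clockwise with cos θ = 5/13, sin θ = -12/13: (-9, 6) → (27/13, 138/13)
T6 scale by (3, 3/2): (27/13, 138/13) → (81/13, 207/13)

T(p) = (81/13, 207/13)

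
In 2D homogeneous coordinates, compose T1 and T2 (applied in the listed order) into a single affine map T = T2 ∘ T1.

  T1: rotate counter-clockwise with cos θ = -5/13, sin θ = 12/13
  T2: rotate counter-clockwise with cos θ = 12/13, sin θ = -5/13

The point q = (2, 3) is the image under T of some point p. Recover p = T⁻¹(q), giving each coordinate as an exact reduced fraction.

p = (3, -2)

T1 = [-5/13 -12/13 0; 12/13 -5/13 0; 0 0 1]
T2·T1 = [0 -1 0; 1 0 0; 0 0 1]
det M = 1; M⁻¹ = [0 1 0; -1 0 0; 0 0 1]
M⁻¹ · (2, 3)ᵀ = (3, -2)ᵀ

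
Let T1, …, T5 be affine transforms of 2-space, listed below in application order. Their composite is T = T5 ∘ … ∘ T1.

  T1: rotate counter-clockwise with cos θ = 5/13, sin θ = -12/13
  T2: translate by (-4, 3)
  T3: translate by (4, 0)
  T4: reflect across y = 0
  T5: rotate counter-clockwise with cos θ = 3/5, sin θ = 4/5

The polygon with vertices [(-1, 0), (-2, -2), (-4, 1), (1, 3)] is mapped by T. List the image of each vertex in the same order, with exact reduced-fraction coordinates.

image vertices: (189/65, -173/65), (22/13, -59/13), (344/65, -308/65), (291/65, 38/65)

T1 rotate counter-clockwise with cos θ = 5/13, sin θ = -12/13: (-1, 0) → (-5/13, 12/13); (-2, -2) → (-34/13, 14/13); (-4, 1) → (-8/13, 53/13); (1, 3) → (41/13, 3/13)
T2 translate by (-4, 3): (-5/13, 12/13) → (-57/13, 51/13); (-34/13, 14/13) → (-86/13, 53/13); (-8/13, 53/13) → (-60/13, 92/13); (41/13, 3/13) → (-11/13, 42/13)
T3 translate by (4, 0): (-57/13, 51/13) → (-5/13, 51/13); (-86/13, 53/13) → (-34/13, 53/13); (-60/13, 92/13) → (-8/13, 92/13); (-11/13, 42/13) → (41/13, 42/13)
T4 reflect across y = 0: (-5/13, 51/13) → (-5/13, -51/13); (-34/13, 53/13) → (-34/13, -53/13); (-8/13, 92/13) → (-8/13, -92/13); (41/13, 42/13) → (41/13, -42/13)
T5 rotate counter-clockwise with cos θ = 3/5, sin θ = 4/5: (-5/13, -51/13) → (189/65, -173/65); (-34/13, -53/13) → (22/13, -59/13); (-8/13, -92/13) → (344/65, -308/65); (41/13, -42/13) → (291/65, 38/65)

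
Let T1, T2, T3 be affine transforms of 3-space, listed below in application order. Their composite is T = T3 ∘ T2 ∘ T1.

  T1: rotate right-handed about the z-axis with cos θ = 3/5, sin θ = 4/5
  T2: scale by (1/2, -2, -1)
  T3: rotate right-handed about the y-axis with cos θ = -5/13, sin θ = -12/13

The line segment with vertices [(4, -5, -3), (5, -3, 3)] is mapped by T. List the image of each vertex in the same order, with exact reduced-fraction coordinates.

T1 rotate right-handed about the z-axis with cos θ = 3/5, sin θ = 4/5: (4, -5, -3) → (32/5, 1/5, -3); (5, -3, 3) → (27/5, 11/5, 3)
T2 scale by (1/2, -2, -1): (32/5, 1/5, -3) → (16/5, -2/5, 3); (27/5, 11/5, 3) → (27/10, -22/5, -3)
T3 rotate right-handed about the y-axis with cos θ = -5/13, sin θ = -12/13: (16/5, -2/5, 3) → (-4, -2/5, 9/5); (27/10, -22/5, -3) → (45/26, -22/5, 237/65)

image vertices: (-4, -2/5, 9/5), (45/26, -22/5, 237/65)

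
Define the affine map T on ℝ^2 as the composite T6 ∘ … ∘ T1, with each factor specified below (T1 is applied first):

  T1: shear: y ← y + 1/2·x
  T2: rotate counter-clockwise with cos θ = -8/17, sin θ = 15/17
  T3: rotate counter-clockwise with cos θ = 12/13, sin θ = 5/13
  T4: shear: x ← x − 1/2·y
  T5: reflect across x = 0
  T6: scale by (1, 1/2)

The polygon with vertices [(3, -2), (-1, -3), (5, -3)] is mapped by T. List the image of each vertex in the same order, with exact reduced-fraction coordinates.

image vertices: (2783/884, 1011/884), (-1727/884, 917/884), (4711/884, 1571/884)

T1 shear: y ← y + 1/2·x: (3, -2) → (3, -1/2); (-1, -3) → (-1, -7/2); (5, -3) → (5, -1/2)
T2 rotate counter-clockwise with cos θ = -8/17, sin θ = 15/17: (3, -1/2) → (-33/34, 49/17); (-1, -7/2) → (121/34, 13/17); (5, -1/2) → (-65/34, 79/17)
T3 rotate counter-clockwise with cos θ = 12/13, sin θ = 5/13: (-33/34, 49/17) → (-443/221, 1011/442); (121/34, 13/17) → (661/221, 917/442); (-65/34, 79/17) → (-785/221, 1571/442)
T4 shear: x ← x − 1/2·y: (-443/221, 1011/442) → (-2783/884, 1011/442); (661/221, 917/442) → (1727/884, 917/442); (-785/221, 1571/442) → (-4711/884, 1571/442)
T5 reflect across x = 0: (-2783/884, 1011/442) → (2783/884, 1011/442); (1727/884, 917/442) → (-1727/884, 917/442); (-4711/884, 1571/442) → (4711/884, 1571/442)
T6 scale by (1, 1/2): (2783/884, 1011/442) → (2783/884, 1011/884); (-1727/884, 917/442) → (-1727/884, 917/884); (4711/884, 1571/442) → (4711/884, 1571/884)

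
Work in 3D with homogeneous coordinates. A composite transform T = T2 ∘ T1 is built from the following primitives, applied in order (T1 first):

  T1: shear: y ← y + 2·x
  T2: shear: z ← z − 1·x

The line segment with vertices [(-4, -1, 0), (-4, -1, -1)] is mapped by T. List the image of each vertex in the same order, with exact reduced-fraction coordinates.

image vertices: (-4, -9, 4), (-4, -9, 3)

T1 shear: y ← y + 2·x: (-4, -1, 0) → (-4, -9, 0); (-4, -1, -1) → (-4, -9, -1)
T2 shear: z ← z − 1·x: (-4, -9, 0) → (-4, -9, 4); (-4, -9, -1) → (-4, -9, 3)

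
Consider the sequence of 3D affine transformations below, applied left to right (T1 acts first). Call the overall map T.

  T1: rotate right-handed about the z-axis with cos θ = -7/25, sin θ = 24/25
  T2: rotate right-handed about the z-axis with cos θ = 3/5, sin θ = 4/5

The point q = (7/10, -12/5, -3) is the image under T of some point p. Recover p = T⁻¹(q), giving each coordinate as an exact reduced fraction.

T1 = [-7/25 -24/25 0 0; 24/25 -7/25 0 0; 0 0 1 0; 0 0 0 1]
T2·T1 = [-117/125 -44/125 0 0; 44/125 -117/125 0 0; 0 0 1 0; 0 0 0 1]
det M = 1; M⁻¹ = [-117/125 44/125 0 0; -44/125 -117/125 0 0; 0 0 1 0; 0 0 0 1]
M⁻¹ · (7/10, -12/5, -3)ᵀ = (-3/2, 2, -3)ᵀ

p = (-3/2, 2, -3)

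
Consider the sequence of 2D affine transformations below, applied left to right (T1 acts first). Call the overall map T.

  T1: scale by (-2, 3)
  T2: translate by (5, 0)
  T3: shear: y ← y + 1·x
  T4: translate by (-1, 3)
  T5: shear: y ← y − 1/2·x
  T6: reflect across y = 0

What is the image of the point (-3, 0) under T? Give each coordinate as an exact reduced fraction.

T1 scale by (-2, 3): (-3, 0) → (6, 0)
T2 translate by (5, 0): (6, 0) → (11, 0)
T3 shear: y ← y + 1·x: (11, 0) → (11, 11)
T4 translate by (-1, 3): (11, 11) → (10, 14)
T5 shear: y ← y − 1/2·x: (10, 14) → (10, 9)
T6 reflect across y = 0: (10, 9) → (10, -9)

T(p) = (10, -9)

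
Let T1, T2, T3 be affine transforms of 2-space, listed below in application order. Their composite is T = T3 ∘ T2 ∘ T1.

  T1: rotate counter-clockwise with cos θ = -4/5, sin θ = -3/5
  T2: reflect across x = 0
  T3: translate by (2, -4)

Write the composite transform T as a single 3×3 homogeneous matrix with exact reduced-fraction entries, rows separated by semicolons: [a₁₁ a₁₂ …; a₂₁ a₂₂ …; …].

T1 = [-4/5 3/5 0; -3/5 -4/5 0; 0 0 1]
T2·T1 = [4/5 -3/5 0; -3/5 -4/5 0; 0 0 1]
T3·…·T1 = [4/5 -3/5 2; -3/5 -4/5 -4; 0 0 1]

T = [4/5 -3/5 2; -3/5 -4/5 -4; 0 0 1]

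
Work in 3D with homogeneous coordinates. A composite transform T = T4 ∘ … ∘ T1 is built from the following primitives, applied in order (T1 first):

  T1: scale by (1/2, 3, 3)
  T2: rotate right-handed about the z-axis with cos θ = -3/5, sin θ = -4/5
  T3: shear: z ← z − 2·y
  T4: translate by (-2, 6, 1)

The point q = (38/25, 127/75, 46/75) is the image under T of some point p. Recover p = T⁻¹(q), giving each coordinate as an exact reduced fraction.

p = (8/3, 9/5, -3)

T1 = [1/2 0 0 0; 0 3 0 0; 0 0 3 0; 0 0 0 1]
T2·T1 = [-3/10 12/5 0 0; -2/5 -9/5 0 0; 0 0 3 0; 0 0 0 1]
T3·…·T1 = [-3/10 12/5 0 0; -2/5 -9/5 0 0; 4/5 18/5 3 0; 0 0 0 1]
T4·…·T1 = [-3/10 12/5 0 -2; -2/5 -9/5 0 6; 4/5 18/5 3 1; 0 0 0 1]
det M = 9/2; M⁻¹ = [-6/5 -8/5 0 36/5; 4/15 -1/5 0 26/15; 0 2/3 1/3 -13/3; 0 0 0 1]
M⁻¹ · (38/25, 127/75, 46/75)ᵀ = (8/3, 9/5, -3)ᵀ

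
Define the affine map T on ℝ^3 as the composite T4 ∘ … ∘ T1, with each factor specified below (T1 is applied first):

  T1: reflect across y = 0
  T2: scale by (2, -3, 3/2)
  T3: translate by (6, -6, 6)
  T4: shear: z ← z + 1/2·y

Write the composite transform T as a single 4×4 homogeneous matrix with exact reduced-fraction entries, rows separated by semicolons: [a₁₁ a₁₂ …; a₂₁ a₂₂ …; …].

T = [2 0 0 6; 0 3 0 -6; 0 3/2 3/2 3; 0 0 0 1]

T1 = [1 0 0 0; 0 -1 0 0; 0 0 1 0; 0 0 0 1]
T2·T1 = [2 0 0 0; 0 3 0 0; 0 0 3/2 0; 0 0 0 1]
T3·…·T1 = [2 0 0 6; 0 3 0 -6; 0 0 3/2 6; 0 0 0 1]
T4·…·T1 = [2 0 0 6; 0 3 0 -6; 0 3/2 3/2 3; 0 0 0 1]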